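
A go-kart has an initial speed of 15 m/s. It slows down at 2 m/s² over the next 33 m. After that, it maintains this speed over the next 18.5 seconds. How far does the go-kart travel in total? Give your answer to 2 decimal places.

211.41 m

Phase 1 (decelerating): v₀ = 15.0 m/s, a = -2 m/s².
v² = v₀² + 2aΔx = 15.0² + 2·-2·33 = 93.0 → v = 9.64 m/s
t = (v − v₀)/a = (9.64 − 15.0)/-2 = 2.68 s

Phase 2 (constant speed): v₀ = 9.64 m/s, a = 0 m/s².
v = v₀ + at = 9.64 + (0)(18.5) = 9.64 m/s
Δx = v₀t + ½at² = 9.64·18.5 + 0.5·0·18.5² = 178 m
Total distance = 33.0 + 178 = 211 m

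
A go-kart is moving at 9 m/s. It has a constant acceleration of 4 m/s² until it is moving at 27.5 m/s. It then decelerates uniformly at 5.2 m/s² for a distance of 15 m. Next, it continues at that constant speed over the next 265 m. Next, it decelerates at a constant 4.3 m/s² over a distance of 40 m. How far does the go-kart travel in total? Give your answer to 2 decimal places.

404.41 m

Phase 1 (accelerating): v₀ = 9.00 m/s, a = 4 m/s².
v = v₀ + at → t = (27.5 − 9.00) / 4 = 4.62 s
v² = v₀² + 2aΔx → Δx = (27.5² − 9.00²)/(2·4) = 84.4 m

Phase 2 (decelerating): v₀ = 27.5 m/s, a = -5.2 m/s².
v² = v₀² + 2aΔx = 27.5² + 2·-5.2·15 = 600 → v = 24.5 m/s
t = (v − v₀)/a = (24.5 − 27.5)/-5.2 = 0.577 s

Phase 3 (constant speed): v₀ = 24.5 m/s, a = 0 m/s².
Constant speed: t = d/v = 265/24.5 = 10.8 s

Phase 4 (decelerating): v₀ = 24.5 m/s, a = -4.3 m/s².
v² = v₀² + 2aΔx = 24.5² + 2·-4.3·40 = 256 → v = 16.0 m/s
t = (v − v₀)/a = (16.0 − 24.5)/-4.3 = 1.97 s
Total distance = 84.4 + 15.0 + 265 + 40.0 = 404 m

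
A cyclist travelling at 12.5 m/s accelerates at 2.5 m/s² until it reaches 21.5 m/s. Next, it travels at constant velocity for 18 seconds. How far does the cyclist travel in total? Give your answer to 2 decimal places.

448.20 m

Phase 1 (accelerating): v₀ = 12.5 m/s, a = 2.5 m/s².
v = v₀ + at → t = (21.5 − 12.5) / 2.5 = 3.60 s
v² = v₀² + 2aΔx → Δx = (21.5² − 12.5²)/(2·2.5) = 61.2 m

Phase 2 (constant speed): v₀ = 21.5 m/s, a = 0 m/s².
v = v₀ + at = 21.5 + (0)(18) = 21.5 m/s
Δx = v₀t + ½at² = 21.5·18 + 0.5·0·18² = 387 m
Total distance = 61.2 + 387 = 448 m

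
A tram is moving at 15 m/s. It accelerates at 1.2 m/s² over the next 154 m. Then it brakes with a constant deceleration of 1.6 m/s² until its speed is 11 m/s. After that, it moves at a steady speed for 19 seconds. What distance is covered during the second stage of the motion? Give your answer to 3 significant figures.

148 m

Phase 1 (accelerating): v₀ = 15.0 m/s, a = 1.2 m/s².
v² = v₀² + 2aΔx = 15.0² + 2·1.2·154 = 595 → v = 24.4 m/s
t = (v − v₀)/a = (24.4 − 15.0)/1.2 = 7.82 s

Phase 2 (decelerating): v₀ = 24.4 m/s, a = -1.6 m/s².
v = v₀ + at → t = (11 − 24.4) / -1.6 = 8.37 s
v² = v₀² + 2aΔx → Δx = (11² − 24.4²)/(2·-1.6) = 148 m
Distance in phase 2 = 148 m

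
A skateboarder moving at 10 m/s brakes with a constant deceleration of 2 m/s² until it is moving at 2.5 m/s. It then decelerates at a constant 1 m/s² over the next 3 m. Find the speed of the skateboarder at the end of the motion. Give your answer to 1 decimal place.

0.5 m/s

Phase 1 (decelerating): v₀ = 10.0 m/s, a = -2 m/s².
v = v₀ + at → t = (2.5 − 10.0) / -2 = 3.75 s
v² = v₀² + 2aΔx → Δx = (2.5² − 10.0²)/(2·-2) = 23.4 m

Phase 2 (decelerating): v₀ = 2.50 m/s, a = -1 m/s².
v² = v₀² + 2aΔx = 2.50² + 2·-1·3 = 0.250 → v = 0.500 m/s
t = (v − v₀)/a = (0.500 − 2.50)/-1 = 2.00 s
Final speed = 0.500 m/s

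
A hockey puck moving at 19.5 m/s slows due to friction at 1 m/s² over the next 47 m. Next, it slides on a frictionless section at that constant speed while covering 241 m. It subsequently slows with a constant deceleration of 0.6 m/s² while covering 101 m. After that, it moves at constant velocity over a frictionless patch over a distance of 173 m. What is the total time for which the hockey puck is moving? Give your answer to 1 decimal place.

Phase 1 (decelerating): v₀ = 19.5 m/s, a = -1 m/s².
v² = v₀² + 2aΔx = 19.5² + 2·-1·47 = 286 → v = 16.9 m/s
t = (v − v₀)/a = (16.9 − 19.5)/-1 = 2.58 s

Phase 2 (constant speed): v₀ = 16.9 m/s, a = 0 m/s².
Constant speed: t = d/v = 241/16.9 = 14.2 s

Phase 3 (decelerating): v₀ = 16.9 m/s, a = -0.6 m/s².
v² = v₀² + 2aΔx = 16.9² + 2·-0.6·101 = 165 → v = 12.8 m/s
t = (v − v₀)/a = (12.8 − 16.9)/-0.6 = 6.79 s

Phase 4 (constant speed): v₀ = 12.8 m/s, a = 0 m/s².
Constant speed: t = d/v = 173/12.8 = 13.5 s
Total time = 2.58 + 14.2 + 6.79 + 13.5 = 37.1 s

37.1 s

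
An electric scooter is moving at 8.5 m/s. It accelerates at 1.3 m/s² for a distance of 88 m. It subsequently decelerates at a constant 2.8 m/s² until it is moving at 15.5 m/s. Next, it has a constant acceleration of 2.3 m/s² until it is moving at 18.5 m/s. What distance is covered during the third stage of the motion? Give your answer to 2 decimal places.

Phase 1 (accelerating): v₀ = 8.50 m/s, a = 1.3 m/s².
v² = v₀² + 2aΔx = 8.50² + 2·1.3·88 = 301 → v = 17.4 m/s
t = (v − v₀)/a = (17.4 − 8.50)/1.3 = 6.81 s

Phase 2 (decelerating): v₀ = 17.4 m/s, a = -2.8 m/s².
v = v₀ + at → t = (15.5 − 17.4) / -2.8 = 0.661 s
v² = v₀² + 2aΔx → Δx = (15.5² − 17.4²)/(2·-2.8) = 10.9 m

Phase 3 (accelerating): v₀ = 15.5 m/s, a = 2.3 m/s².
v = v₀ + at → t = (18.5 − 15.5) / 2.3 = 1.30 s
v² = v₀² + 2aΔx → Δx = (18.5² − 15.5²)/(2·2.3) = 22.2 m
Distance in phase 3 = 22.2 m

22.17 m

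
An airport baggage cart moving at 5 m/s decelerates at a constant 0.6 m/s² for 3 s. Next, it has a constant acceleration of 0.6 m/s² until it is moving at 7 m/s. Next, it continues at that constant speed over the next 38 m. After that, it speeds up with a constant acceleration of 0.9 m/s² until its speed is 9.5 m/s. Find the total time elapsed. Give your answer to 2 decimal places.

17.54 s

Phase 1 (decelerating): v₀ = 5.00 m/s, a = -0.6 m/s².
v = v₀ + at = 5.00 + (-0.6)(3) = 3.20 m/s
Δx = v₀t + ½at² = 5.00·3 + 0.5·-0.6·3² = 12.3 m

Phase 2 (accelerating): v₀ = 3.20 m/s, a = 0.6 m/s².
v = v₀ + at → t = (7 − 3.20) / 0.6 = 6.33 s
v² = v₀² + 2aΔx → Δx = (7² − 3.20²)/(2·0.6) = 32.3 m

Phase 3 (constant speed): v₀ = 7.00 m/s, a = 0 m/s².
Constant speed: t = d/v = 38/7.00 = 5.43 s

Phase 4 (accelerating): v₀ = 7.00 m/s, a = 0.9 m/s².
v = v₀ + at → t = (9.5 − 7.00) / 0.9 = 2.78 s
v² = v₀² + 2aΔx → Δx = (9.5² − 7.00²)/(2·0.9) = 22.9 m
Total time = 3.00 + 6.33 + 5.43 + 2.78 = 17.5 s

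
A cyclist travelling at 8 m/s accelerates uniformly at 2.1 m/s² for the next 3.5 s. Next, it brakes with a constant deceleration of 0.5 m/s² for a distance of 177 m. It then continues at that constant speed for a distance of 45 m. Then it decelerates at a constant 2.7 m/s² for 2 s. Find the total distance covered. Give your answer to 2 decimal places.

Phase 1 (accelerating): v₀ = 8.00 m/s, a = 2.1 m/s².
v = v₀ + at = 8.00 + (2.1)(3.5) = 15.4 m/s
Δx = v₀t + ½at² = 8.00·3.5 + 0.5·2.1·3.5² = 40.9 m

Phase 2 (decelerating): v₀ = 15.4 m/s, a = -0.5 m/s².
v² = v₀² + 2aΔx = 15.4² + 2·-0.5·177 = 58.6 → v = 7.66 m/s
t = (v − v₀)/a = (7.66 − 15.4)/-0.5 = 15.4 s

Phase 3 (constant speed): v₀ = 7.66 m/s, a = 0 m/s².
Constant speed: t = d/v = 45/7.66 = 5.88 s

Phase 4 (decelerating): v₀ = 7.66 m/s, a = -2.7 m/s².
v = v₀ + at = 7.66 + (-2.7)(2) = 2.26 m/s
Δx = v₀t + ½at² = 7.66·2 + 0.5·-2.7·2² = 9.91 m
Total distance = 40.9 + 177 + 45.0 + 9.91 = 273 m

272.78 m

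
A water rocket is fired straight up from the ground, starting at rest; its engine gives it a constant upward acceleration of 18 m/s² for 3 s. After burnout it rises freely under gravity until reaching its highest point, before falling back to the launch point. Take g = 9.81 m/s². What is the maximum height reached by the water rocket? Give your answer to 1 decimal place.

Phase 1 (powered ascent): v₀ = 0 m/s, a = 18 m/s².
v = v₀ + at = 0 + (18)(3) = 54.0 m/s
Δx = v₀t + ½at² = 0·3 + 0.5·18·3² = 81.0 m

Phase 2 (coasting upward): v₀ = 54.0 m/s, a = -9.81 m/s².
v = v₀ + at → t = (0 − 54.0) / -9.81 = 5.50 s
v² = v₀² + 2aΔx → Δx = (0² − 54.0²)/(2·-9.81) = 149 m
Maximum height = 81.0 + 149 = 230 m

229.6 m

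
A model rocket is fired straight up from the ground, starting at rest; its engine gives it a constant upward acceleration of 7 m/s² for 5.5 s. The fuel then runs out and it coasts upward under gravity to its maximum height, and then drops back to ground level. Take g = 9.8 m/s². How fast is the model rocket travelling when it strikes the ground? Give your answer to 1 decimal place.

59.6 m/s

Phase 1 (powered ascent): v₀ = 0 m/s, a = 7 m/s².
v = v₀ + at = 0 + (7)(5.5) = 38.5 m/s
Δx = v₀t + ½at² = 0·5.5 + 0.5·7·5.5² = 106 m

Phase 2 (coasting upward): v₀ = 38.5 m/s, a = -9.8 m/s².
v = v₀ + at → t = (0 − 38.5) / -9.8 = 3.93 s
v² = v₀² + 2aΔx → Δx = (0² − 38.5²)/(2·-9.8) = 75.6 m

Phase 3 (free fall): v₀ = 0 m/s, a = -9.8 m/s².
Falls 182 m from rest: t = √(2·182/9.8) = 6.09 s; v = g·t = 59.6 m/s.
Impact speed = 59.6 m/s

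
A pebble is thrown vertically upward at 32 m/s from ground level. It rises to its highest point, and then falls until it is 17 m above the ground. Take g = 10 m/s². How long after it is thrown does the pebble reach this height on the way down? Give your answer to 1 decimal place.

5.8 s

Phase 1 (rising): v₀ = 32.0 m/s, a = -10 m/s².
v = v₀ + at → t = (0 − 32.0) / -10 = 3.20 s
v² = v₀² + 2aΔx → Δx = (0² − 32.0²)/(2·-10) = 51.2 m

Phase 2 (falling): v₀ = 0 m/s, a = -10 m/s².
Falls 34.2 m from rest: t = √(2·34.2/10) = 2.62 s; v = g·t = 26.2 m/s.
Total time = 3.20 + 2.62 = 5.82 s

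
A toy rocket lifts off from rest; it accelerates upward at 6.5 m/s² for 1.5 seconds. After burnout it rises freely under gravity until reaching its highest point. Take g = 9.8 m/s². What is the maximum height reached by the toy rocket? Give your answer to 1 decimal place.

12.2 m

Phase 1 (powered ascent): v₀ = 0 m/s, a = 6.5 m/s².
v = v₀ + at = 0 + (6.5)(1.5) = 9.75 m/s
Δx = v₀t + ½at² = 0·1.5 + 0.5·6.5·1.5² = 7.31 m

Phase 2 (coasting upward): v₀ = 9.75 m/s, a = -9.8 m/s².
v = v₀ + at → t = (0 − 9.75) / -9.8 = 0.995 s
v² = v₀² + 2aΔx → Δx = (0² − 9.75²)/(2·-9.8) = 4.85 m
Maximum height = 7.31 + 4.85 = 12.2 m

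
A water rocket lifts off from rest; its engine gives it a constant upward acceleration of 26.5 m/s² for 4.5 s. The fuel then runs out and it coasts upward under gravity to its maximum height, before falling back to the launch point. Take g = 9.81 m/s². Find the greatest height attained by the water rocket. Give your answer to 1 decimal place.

993.1 m

Phase 1 (powered ascent): v₀ = 0 m/s, a = 26.5 m/s².
v = v₀ + at = 0 + (26.5)(4.5) = 119 m/s
Δx = v₀t + ½at² = 0·4.5 + 0.5·26.5·4.5² = 268 m

Phase 2 (coasting upward): v₀ = 119 m/s, a = -9.81 m/s².
v = v₀ + at → t = (0 − 119) / -9.81 = 12.2 s
v² = v₀² + 2aΔx → Δx = (0² − 119²)/(2·-9.81) = 725 m
Maximum height = 268 + 725 = 993 m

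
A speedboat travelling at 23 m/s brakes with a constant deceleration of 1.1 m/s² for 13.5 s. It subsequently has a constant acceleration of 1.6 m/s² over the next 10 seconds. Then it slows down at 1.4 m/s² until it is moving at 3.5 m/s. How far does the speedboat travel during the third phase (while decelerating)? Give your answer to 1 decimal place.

Phase 1 (decelerating): v₀ = 23.0 m/s, a = -1.1 m/s².
v = v₀ + at = 23.0 + (-1.1)(13.5) = 8.15 m/s
Δx = v₀t + ½at² = 23.0·13.5 + 0.5·-1.1·13.5² = 210 m

Phase 2 (accelerating): v₀ = 8.15 m/s, a = 1.6 m/s².
v = v₀ + at = 8.15 + (1.6)(10) = 24.1 m/s
Δx = v₀t + ½at² = 8.15·10 + 0.5·1.6·10² = 162 m

Phase 3 (decelerating): v₀ = 24.1 m/s, a = -1.4 m/s².
v = v₀ + at → t = (3.5 − 24.1) / -1.4 = 14.8 s
v² = v₀² + 2aΔx → Δx = (3.5² − 24.1²)/(2·-1.4) = 204 m
Distance in phase 3 = 204 m

203.9 m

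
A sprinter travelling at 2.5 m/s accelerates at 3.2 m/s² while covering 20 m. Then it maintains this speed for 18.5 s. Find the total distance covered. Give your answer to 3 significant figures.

Phase 1 (accelerating): v₀ = 2.50 m/s, a = 3.2 m/s².
v² = v₀² + 2aΔx = 2.50² + 2·3.2·20 = 134 → v = 11.6 m/s
t = (v − v₀)/a = (11.6 − 2.50)/3.2 = 2.84 s

Phase 2 (constant speed): v₀ = 11.6 m/s, a = 0 m/s².
v = v₀ + at = 11.6 + (0)(18.5) = 11.6 m/s
Δx = v₀t + ½at² = 11.6·18.5 + 0.5·0·18.5² = 214 m
Total distance = 20.0 + 214 = 234 m

234 m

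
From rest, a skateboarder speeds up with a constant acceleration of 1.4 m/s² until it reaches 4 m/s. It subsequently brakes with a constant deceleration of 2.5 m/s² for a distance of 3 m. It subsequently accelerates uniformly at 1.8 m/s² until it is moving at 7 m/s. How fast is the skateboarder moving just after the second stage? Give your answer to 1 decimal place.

Phase 1 (accelerating): v₀ = 0 m/s, a = 1.4 m/s².
v = v₀ + at → t = (4 − 0) / 1.4 = 2.86 s
v² = v₀² + 2aΔx → Δx = (4² − 0²)/(2·1.4) = 5.71 m

Phase 2 (decelerating): v₀ = 4.00 m/s, a = -2.5 m/s².
v² = v₀² + 2aΔx = 4.00² + 2·-2.5·3 = 1.00 → v = 1.00 m/s
t = (v − v₀)/a = (1.00 − 4.00)/-2.5 = 1.20 s
Speed at end of phase 2 = 1.00 m/s

1.0 m/s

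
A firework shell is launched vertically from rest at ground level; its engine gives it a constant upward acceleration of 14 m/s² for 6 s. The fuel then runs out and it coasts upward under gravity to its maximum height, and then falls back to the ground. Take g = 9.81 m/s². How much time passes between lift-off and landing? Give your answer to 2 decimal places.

25.73 s

Phase 1 (powered ascent): v₀ = 0 m/s, a = 14 m/s².
v = v₀ + at = 0 + (14)(6) = 84.0 m/s
Δx = v₀t + ½at² = 0·6 + 0.5·14·6² = 252 m

Phase 2 (coasting upward): v₀ = 84.0 m/s, a = -9.81 m/s².
v = v₀ + at → t = (0 − 84.0) / -9.81 = 8.56 s
v² = v₀² + 2aΔx → Δx = (0² − 84.0²)/(2·-9.81) = 360 m

Phase 3 (free fall): v₀ = 0 m/s, a = -9.81 m/s².
Falls 612 m from rest: t = √(2·612/9.81) = 11.2 s; v = g·t = 110 m/s.
Total time = 6.00 + 8.56 + 11.2 = 25.7 s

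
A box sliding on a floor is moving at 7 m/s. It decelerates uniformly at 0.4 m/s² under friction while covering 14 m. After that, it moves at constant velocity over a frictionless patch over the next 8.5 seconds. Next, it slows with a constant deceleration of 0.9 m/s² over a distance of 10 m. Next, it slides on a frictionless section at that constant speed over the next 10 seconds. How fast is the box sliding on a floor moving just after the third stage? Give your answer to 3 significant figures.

Phase 1 (decelerating): v₀ = 7.00 m/s, a = -0.4 m/s².
v² = v₀² + 2aΔx = 7.00² + 2·-0.4·14 = 37.8 → v = 6.15 m/s
t = (v − v₀)/a = (6.15 − 7.00)/-0.4 = 2.13 s

Phase 2 (constant speed): v₀ = 6.15 m/s, a = 0 m/s².
v = v₀ + at = 6.15 + (0)(8.5) = 6.15 m/s
Δx = v₀t + ½at² = 6.15·8.5 + 0.5·0·8.5² = 52.3 m

Phase 3 (decelerating): v₀ = 6.15 m/s, a = -0.9 m/s².
v² = v₀² + 2aΔx = 6.15² + 2·-0.9·10 = 19.8 → v = 4.45 m/s
t = (v − v₀)/a = (4.45 − 6.15)/-0.9 = 1.89 s
Speed at end of phase 3 = 4.45 m/s

4.45 m/s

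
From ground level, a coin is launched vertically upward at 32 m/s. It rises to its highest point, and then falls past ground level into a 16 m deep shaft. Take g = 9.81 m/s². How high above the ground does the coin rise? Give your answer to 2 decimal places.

Phase 1 (rising): v₀ = 32.0 m/s, a = -9.81 m/s².
v = v₀ + at → t = (0 − 32.0) / -9.81 = 3.26 s
v² = v₀² + 2aΔx → Δx = (0² − 32.0²)/(2·-9.81) = 52.2 m
Maximum height = 52.2 m

52.19 m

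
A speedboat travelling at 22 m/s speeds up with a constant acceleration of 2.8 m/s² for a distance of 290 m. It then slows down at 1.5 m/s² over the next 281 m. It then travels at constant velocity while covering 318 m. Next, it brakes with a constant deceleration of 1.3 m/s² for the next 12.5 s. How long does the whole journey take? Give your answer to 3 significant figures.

36.9 s

Phase 1 (accelerating): v₀ = 22.0 m/s, a = 2.8 m/s².
v² = v₀² + 2aΔx = 22.0² + 2·2.8·290 = 2110 → v = 45.9 m/s
t = (v − v₀)/a = (45.9 − 22.0)/2.8 = 8.54 s

Phase 2 (decelerating): v₀ = 45.9 m/s, a = -1.5 m/s².
v² = v₀² + 2aΔx = 45.9² + 2·-1.5·281 = 1270 → v = 35.6 m/s
t = (v − v₀)/a = (35.6 − 45.9)/-1.5 = 6.90 s

Phase 3 (constant speed): v₀ = 35.6 m/s, a = 0 m/s².
Constant speed: t = d/v = 318/35.6 = 8.94 s

Phase 4 (decelerating): v₀ = 35.6 m/s, a = -1.3 m/s².
v = v₀ + at = 35.6 + (-1.3)(12.5) = 19.3 m/s
Δx = v₀t + ½at² = 35.6·12.5 + 0.5·-1.3·12.5² = 343 m
Total time = 8.54 + 6.90 + 8.94 + 12.5 = 36.9 s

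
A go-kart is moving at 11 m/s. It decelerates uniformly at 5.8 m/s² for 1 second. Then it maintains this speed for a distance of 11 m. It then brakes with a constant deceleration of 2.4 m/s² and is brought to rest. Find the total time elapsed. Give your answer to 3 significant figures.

Phase 1 (decelerating): v₀ = 11.0 m/s, a = -5.8 m/s².
v = v₀ + at = 11.0 + (-5.8)(1) = 5.20 m/s
Δx = v₀t + ½at² = 11.0·1 + 0.5·-5.8·1² = 8.10 m

Phase 2 (constant speed): v₀ = 5.20 m/s, a = 0 m/s².
Constant speed: t = d/v = 11/5.20 = 2.12 s

Phase 3 (decelerating): v₀ = 5.20 m/s, a = -2.4 m/s².
v = v₀ + at → t = (0 − 5.20) / -2.4 = 2.17 s
v² = v₀² + 2aΔx → Δx = (0² − 5.20²)/(2·-2.4) = 5.63 m
Total time = 1.00 + 2.12 + 2.17 = 5.28 s

5.28 s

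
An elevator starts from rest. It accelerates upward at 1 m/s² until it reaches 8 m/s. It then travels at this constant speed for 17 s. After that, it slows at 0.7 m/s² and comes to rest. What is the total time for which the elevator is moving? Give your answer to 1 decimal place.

Phase 1 (accelerating): v₀ = 0 m/s, a = 1 m/s².
v = v₀ + at → t = (8 − 0) / 1 = 8.00 s
v² = v₀² + 2aΔx → Δx = (8² − 0²)/(2·1) = 32.0 m

Phase 2 (constant speed): v₀ = 8.00 m/s, a = 0 m/s².
v = v₀ + at = 8.00 + (0)(17) = 8.00 m/s
Δx = v₀t + ½at² = 8.00·17 + 0.5·0·17² = 136 m

Phase 3 (decelerating): v₀ = 8.00 m/s, a = -0.7 m/s².
v = v₀ + at → t = (0 − 8.00) / -0.7 = 11.4 s
v² = v₀² + 2aΔx → Δx = (0² − 8.00²)/(2·-0.7) = 45.7 m
Total time = 8.00 + 17.0 + 11.4 = 36.4 s

36.4 s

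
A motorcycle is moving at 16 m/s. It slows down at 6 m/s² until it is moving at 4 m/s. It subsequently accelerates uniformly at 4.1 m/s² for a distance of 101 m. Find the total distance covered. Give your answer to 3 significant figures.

121 m

Phase 1 (decelerating): v₀ = 16.0 m/s, a = -6 m/s².
v = v₀ + at → t = (4 − 16.0) / -6 = 2.00 s
v² = v₀² + 2aΔx → Δx = (4² − 16.0²)/(2·-6) = 20.0 m

Phase 2 (accelerating): v₀ = 4.00 m/s, a = 4.1 m/s².
v² = v₀² + 2aΔx = 4.00² + 2·4.1·101 = 844 → v = 29.1 m/s
t = (v − v₀)/a = (29.1 − 4.00)/4.1 = 6.11 s
Total distance = 20.0 + 101 = 121 m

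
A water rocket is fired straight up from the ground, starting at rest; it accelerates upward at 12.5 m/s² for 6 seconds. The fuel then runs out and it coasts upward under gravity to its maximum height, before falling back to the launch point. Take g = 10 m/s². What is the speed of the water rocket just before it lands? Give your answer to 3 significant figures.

101 m/s

Phase 1 (powered ascent): v₀ = 0 m/s, a = 12.5 m/s².
v = v₀ + at = 0 + (12.5)(6) = 75.0 m/s
Δx = v₀t + ½at² = 0·6 + 0.5·12.5·6² = 225 m

Phase 2 (coasting upward): v₀ = 75.0 m/s, a = -10 m/s².
v = v₀ + at → t = (0 − 75.0) / -10 = 7.50 s
v² = v₀² + 2aΔx → Δx = (0² − 75.0²)/(2·-10) = 281 m

Phase 3 (free fall): v₀ = 0 m/s, a = -10 m/s².
Falls 506 m from rest: t = √(2·506/10) = 10.1 s; v = g·t = 101 m/s.
Impact speed = 101 m/s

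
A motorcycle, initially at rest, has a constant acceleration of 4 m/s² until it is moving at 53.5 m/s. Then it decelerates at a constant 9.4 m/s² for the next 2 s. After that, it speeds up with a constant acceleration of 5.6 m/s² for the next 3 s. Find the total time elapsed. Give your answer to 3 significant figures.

18.4 s

Phase 1 (accelerating): v₀ = 0 m/s, a = 4 m/s².
v = v₀ + at → t = (53.5 − 0) / 4 = 13.4 s
v² = v₀² + 2aΔx → Δx = (53.5² − 0²)/(2·4) = 358 m

Phase 2 (decelerating): v₀ = 53.5 m/s, a = -9.4 m/s².
v = v₀ + at = 53.5 + (-9.4)(2) = 34.7 m/s
Δx = v₀t + ½at² = 53.5·2 + 0.5·-9.4·2² = 88.2 m

Phase 3 (accelerating): v₀ = 34.7 m/s, a = 5.6 m/s².
v = v₀ + at = 34.7 + (5.6)(3) = 51.5 m/s
Δx = v₀t + ½at² = 34.7·3 + 0.5·5.6·3² = 129 m
Total time = 13.4 + 2.00 + 3.00 = 18.4 s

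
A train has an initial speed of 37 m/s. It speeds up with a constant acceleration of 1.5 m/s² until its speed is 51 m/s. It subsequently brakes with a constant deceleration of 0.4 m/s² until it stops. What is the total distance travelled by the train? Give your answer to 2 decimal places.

Phase 1 (accelerating): v₀ = 37.0 m/s, a = 1.5 m/s².
v = v₀ + at → t = (51 − 37.0) / 1.5 = 9.33 s
v² = v₀² + 2aΔx → Δx = (51² − 37.0²)/(2·1.5) = 411 m

Phase 2 (decelerating): v₀ = 51.0 m/s, a = -0.4 m/s².
v = v₀ + at → t = (0 − 51.0) / -0.4 = 128 s
v² = v₀² + 2aΔx → Δx = (0² − 51.0²)/(2·-0.4) = 3250 m
Total distance = 411 + 3250 = 3660 m

3661.92 m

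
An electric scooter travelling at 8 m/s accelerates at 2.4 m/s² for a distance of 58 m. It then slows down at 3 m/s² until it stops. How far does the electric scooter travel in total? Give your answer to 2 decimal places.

115.07 m

Phase 1 (accelerating): v₀ = 8.00 m/s, a = 2.4 m/s².
v² = v₀² + 2aΔx = 8.00² + 2·2.4·58 = 342 → v = 18.5 m/s
t = (v − v₀)/a = (18.5 − 8.00)/2.4 = 4.38 s

Phase 2 (decelerating): v₀ = 18.5 m/s, a = -3 m/s².
v = v₀ + at → t = (0 − 18.5) / -3 = 6.17 s
v² = v₀² + 2aΔx → Δx = (0² − 18.5²)/(2·-3) = 57.1 m
Total distance = 58.0 + 57.1 = 115 m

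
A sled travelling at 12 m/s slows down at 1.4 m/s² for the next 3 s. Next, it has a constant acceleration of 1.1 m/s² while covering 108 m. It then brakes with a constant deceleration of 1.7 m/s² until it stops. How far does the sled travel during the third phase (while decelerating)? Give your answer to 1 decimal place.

87.8 m

Phase 1 (decelerating): v₀ = 12.0 m/s, a = -1.4 m/s².
v = v₀ + at = 12.0 + (-1.4)(3) = 7.80 m/s
Δx = v₀t + ½at² = 12.0·3 + 0.5·-1.4·3² = 29.7 m

Phase 2 (accelerating): v₀ = 7.80 m/s, a = 1.1 m/s².
v² = v₀² + 2aΔx = 7.80² + 2·1.1·108 = 298 → v = 17.3 m/s
t = (v − v₀)/a = (17.3 − 7.80)/1.1 = 8.61 s

Phase 3 (decelerating): v₀ = 17.3 m/s, a = -1.7 m/s².
v = v₀ + at → t = (0 − 17.3) / -1.7 = 10.2 s
v² = v₀² + 2aΔx → Δx = (0² − 17.3²)/(2·-1.7) = 87.8 m
Distance in phase 3 = 87.8 m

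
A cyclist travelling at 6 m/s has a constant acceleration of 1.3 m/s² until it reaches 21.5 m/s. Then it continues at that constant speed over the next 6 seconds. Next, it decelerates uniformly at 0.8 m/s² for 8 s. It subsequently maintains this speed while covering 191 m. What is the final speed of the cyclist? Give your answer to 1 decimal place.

15.1 m/s

Phase 1 (accelerating): v₀ = 6.00 m/s, a = 1.3 m/s².
v = v₀ + at → t = (21.5 − 6.00) / 1.3 = 11.9 s
v² = v₀² + 2aΔx → Δx = (21.5² − 6.00²)/(2·1.3) = 164 m

Phase 2 (constant speed): v₀ = 21.5 m/s, a = 0 m/s².
v = v₀ + at = 21.5 + (0)(6) = 21.5 m/s
Δx = v₀t + ½at² = 21.5·6 + 0.5·0·6² = 129 m

Phase 3 (decelerating): v₀ = 21.5 m/s, a = -0.8 m/s².
v = v₀ + at = 21.5 + (-0.8)(8) = 15.1 m/s
Δx = v₀t + ½at² = 21.5·8 + 0.5·-0.8·8² = 146 m

Phase 4 (constant speed): v₀ = 15.1 m/s, a = 0 m/s².
Constant speed: t = d/v = 191/15.1 = 12.6 s
Final speed = 15.1 m/s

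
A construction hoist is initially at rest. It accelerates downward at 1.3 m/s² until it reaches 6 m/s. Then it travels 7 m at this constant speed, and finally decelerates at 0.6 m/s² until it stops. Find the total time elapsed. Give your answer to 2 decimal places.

Phase 1 (accelerating): v₀ = 0 m/s, a = 1.3 m/s².
v = v₀ + at → t = (6 − 0) / 1.3 = 4.62 s
v² = v₀² + 2aΔx → Δx = (6² − 0²)/(2·1.3) = 13.8 m

Phase 2 (constant speed): v₀ = 6.00 m/s, a = 0 m/s².
Constant speed: t = d/v = 7/6.00 = 1.17 s

Phase 3 (decelerating): v₀ = 6.00 m/s, a = -0.6 m/s².
v = v₀ + at → t = (0 − 6.00) / -0.6 = 10.0 s
v² = v₀² + 2aΔx → Δx = (0² − 6.00²)/(2·-0.6) = 30.0 m
Total time = 4.62 + 1.17 + 10.0 = 15.8 s

15.78 s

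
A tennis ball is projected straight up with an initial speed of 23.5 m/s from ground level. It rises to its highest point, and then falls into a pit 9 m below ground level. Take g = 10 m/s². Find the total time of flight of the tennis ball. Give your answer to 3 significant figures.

5.06 s

Phase 1 (rising): v₀ = 23.5 m/s, a = -10 m/s².
v = v₀ + at → t = (0 − 23.5) / -10 = 2.35 s
v² = v₀² + 2aΔx → Δx = (0² − 23.5²)/(2·-10) = 27.6 m

Phase 2 (falling): v₀ = 0 m/s, a = -10 m/s².
Falls 36.6 m from rest: t = √(2·36.6/10) = 2.71 s; v = g·t = 27.1 m/s.
Total time = 2.35 + 2.71 = 5.06 s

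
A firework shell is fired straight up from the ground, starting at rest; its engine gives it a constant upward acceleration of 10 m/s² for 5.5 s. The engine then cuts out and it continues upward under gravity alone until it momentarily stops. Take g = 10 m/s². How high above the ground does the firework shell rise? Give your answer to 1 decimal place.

302.5 m

Phase 1 (powered ascent): v₀ = 0 m/s, a = 10 m/s².
v = v₀ + at = 0 + (10)(5.5) = 55.0 m/s
Δx = v₀t + ½at² = 0·5.5 + 0.5·10·5.5² = 151 m

Phase 2 (coasting upward): v₀ = 55.0 m/s, a = -10 m/s².
v = v₀ + at → t = (0 − 55.0) / -10 = 5.50 s
v² = v₀² + 2aΔx → Δx = (0² − 55.0²)/(2·-10) = 151 m
Maximum height = 151 + 151 = 302 m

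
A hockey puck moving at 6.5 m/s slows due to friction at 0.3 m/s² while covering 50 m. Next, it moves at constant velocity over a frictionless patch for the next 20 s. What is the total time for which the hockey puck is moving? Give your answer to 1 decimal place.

Phase 1 (decelerating): v₀ = 6.50 m/s, a = -0.3 m/s².
v² = v₀² + 2aΔx = 6.50² + 2·-0.3·50 = 12.2 → v = 3.50 m/s
t = (v − v₀)/a = (3.50 − 6.50)/-0.3 = 10.0 s

Phase 2 (constant speed): v₀ = 3.50 m/s, a = 0 m/s².
v = v₀ + at = 3.50 + (0)(20) = 3.50 m/s
Δx = v₀t + ½at² = 3.50·20 + 0.5·0·20² = 70.0 m
Total time = 10.0 + 20.0 = 30.0 s

30.0 s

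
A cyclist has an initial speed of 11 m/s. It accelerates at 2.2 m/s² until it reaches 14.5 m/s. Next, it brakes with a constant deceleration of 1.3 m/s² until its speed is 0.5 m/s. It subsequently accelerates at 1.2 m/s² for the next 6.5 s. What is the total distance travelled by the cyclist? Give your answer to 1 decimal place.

129.7 m

Phase 1 (accelerating): v₀ = 11.0 m/s, a = 2.2 m/s².
v = v₀ + at → t = (14.5 − 11.0) / 2.2 = 1.59 s
v² = v₀² + 2aΔx → Δx = (14.5² − 11.0²)/(2·2.2) = 20.3 m

Phase 2 (decelerating): v₀ = 14.5 m/s, a = -1.3 m/s².
v = v₀ + at → t = (0.5 − 14.5) / -1.3 = 10.8 s
v² = v₀² + 2aΔx → Δx = (0.5² − 14.5²)/(2·-1.3) = 80.8 m

Phase 3 (accelerating): v₀ = 0.500 m/s, a = 1.2 m/s².
v = v₀ + at = 0.500 + (1.2)(6.5) = 8.30 m/s
Δx = v₀t + ½at² = 0.500·6.5 + 0.5·1.2·6.5² = 28.6 m
Total distance = 20.3 + 80.8 + 28.6 = 130 m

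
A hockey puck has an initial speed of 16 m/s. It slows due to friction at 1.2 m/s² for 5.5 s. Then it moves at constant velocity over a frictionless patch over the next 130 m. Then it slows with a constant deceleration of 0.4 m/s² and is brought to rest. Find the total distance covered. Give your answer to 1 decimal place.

310.3 m

Phase 1 (decelerating): v₀ = 16.0 m/s, a = -1.2 m/s².
v = v₀ + at = 16.0 + (-1.2)(5.5) = 9.40 m/s
Δx = v₀t + ½at² = 16.0·5.5 + 0.5·-1.2·5.5² = 69.8 m

Phase 2 (constant speed): v₀ = 9.40 m/s, a = 0 m/s².
Constant speed: t = d/v = 130/9.40 = 13.8 s

Phase 3 (decelerating): v₀ = 9.40 m/s, a = -0.4 m/s².
v = v₀ + at → t = (0 − 9.40) / -0.4 = 23.5 s
v² = v₀² + 2aΔx → Δx = (0² − 9.40²)/(2·-0.4) = 110 m
Total distance = 69.8 + 130 + 110 = 310 m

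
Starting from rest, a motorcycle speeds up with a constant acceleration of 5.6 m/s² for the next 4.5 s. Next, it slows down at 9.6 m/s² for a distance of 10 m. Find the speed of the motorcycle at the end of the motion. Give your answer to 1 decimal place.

Phase 1 (accelerating): v₀ = 0 m/s, a = 5.6 m/s².
v = v₀ + at = 0 + (5.6)(4.5) = 25.2 m/s
Δx = v₀t + ½at² = 0·4.5 + 0.5·5.6·4.5² = 56.7 m

Phase 2 (decelerating): v₀ = 25.2 m/s, a = -9.6 m/s².
v² = v₀² + 2aΔx = 25.2² + 2·-9.6·10 = 443 → v = 21.0 m/s
t = (v − v₀)/a = (21.0 − 25.2)/-9.6 = 0.432 s
Final speed = 21.0 m/s

21.0 m/s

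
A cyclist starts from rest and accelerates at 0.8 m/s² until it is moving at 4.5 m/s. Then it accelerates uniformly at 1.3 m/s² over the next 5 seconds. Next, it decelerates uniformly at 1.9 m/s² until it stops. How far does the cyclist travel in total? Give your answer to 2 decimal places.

83.25 m

Phase 1 (accelerating): v₀ = 0 m/s, a = 0.8 m/s².
v = v₀ + at → t = (4.5 − 0) / 0.8 = 5.62 s
v² = v₀² + 2aΔx → Δx = (4.5² − 0²)/(2·0.8) = 12.7 m

Phase 2 (accelerating): v₀ = 4.50 m/s, a = 1.3 m/s².
v = v₀ + at = 4.50 + (1.3)(5) = 11.0 m/s
Δx = v₀t + ½at² = 4.50·5 + 0.5·1.3·5² = 38.8 m

Phase 3 (decelerating): v₀ = 11.0 m/s, a = -1.9 m/s².
v = v₀ + at → t = (0 − 11.0) / -1.9 = 5.79 s
v² = v₀² + 2aΔx → Δx = (0² − 11.0²)/(2·-1.9) = 31.8 m
Total distance = 12.7 + 38.8 + 31.8 = 83.2 m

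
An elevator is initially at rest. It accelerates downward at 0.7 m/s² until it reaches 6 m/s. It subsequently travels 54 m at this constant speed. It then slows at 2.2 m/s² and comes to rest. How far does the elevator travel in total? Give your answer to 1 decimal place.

Phase 1 (accelerating): v₀ = 0 m/s, a = 0.7 m/s².
v = v₀ + at → t = (6 − 0) / 0.7 = 8.57 s
v² = v₀² + 2aΔx → Δx = (6² − 0²)/(2·0.7) = 25.7 m

Phase 2 (constant speed): v₀ = 6.00 m/s, a = 0 m/s².
Constant speed: t = d/v = 54/6.00 = 9.00 s

Phase 3 (decelerating): v₀ = 6.00 m/s, a = -2.2 m/s².
v = v₀ + at → t = (0 − 6.00) / -2.2 = 2.73 s
v² = v₀² + 2aΔx → Δx = (0² − 6.00²)/(2·-2.2) = 8.18 m
Total distance = 25.7 + 54.0 + 8.18 = 87.9 m

87.9 m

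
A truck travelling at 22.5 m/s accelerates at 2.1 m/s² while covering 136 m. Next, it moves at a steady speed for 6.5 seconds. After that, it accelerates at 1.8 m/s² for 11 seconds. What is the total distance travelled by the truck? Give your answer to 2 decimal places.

Phase 1 (accelerating): v₀ = 22.5 m/s, a = 2.1 m/s².
v² = v₀² + 2aΔx = 22.5² + 2·2.1·136 = 1080 → v = 32.8 m/s
t = (v − v₀)/a = (32.8 − 22.5)/2.1 = 4.92 s

Phase 2 (constant speed): v₀ = 32.8 m/s, a = 0 m/s².
v = v₀ + at = 32.8 + (0)(6.5) = 32.8 m/s
Δx = v₀t + ½at² = 32.8·6.5 + 0.5·0·6.5² = 213 m

Phase 3 (accelerating): v₀ = 32.8 m/s, a = 1.8 m/s².
v = v₀ + at = 32.8 + (1.8)(11) = 52.6 m/s
Δx = v₀t + ½at² = 32.8·11 + 0.5·1.8·11² = 470 m
Total distance = 136 + 213 + 470 = 819 m

819.33 m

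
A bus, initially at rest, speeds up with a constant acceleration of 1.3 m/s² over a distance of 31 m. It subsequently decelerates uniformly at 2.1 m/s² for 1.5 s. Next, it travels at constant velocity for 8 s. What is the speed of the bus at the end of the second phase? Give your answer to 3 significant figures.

Phase 1 (accelerating): v₀ = 0 m/s, a = 1.3 m/s².
v² = v₀² + 2aΔx = 0² + 2·1.3·31 = 80.6 → v = 8.98 m/s
t = (v − v₀)/a = (8.98 − 0)/1.3 = 6.91 s

Phase 2 (decelerating): v₀ = 8.98 m/s, a = -2.1 m/s².
v = v₀ + at = 8.98 + (-2.1)(1.5) = 5.83 m/s
Δx = v₀t + ½at² = 8.98·1.5 + 0.5·-2.1·1.5² = 11.1 m
Speed at end of phase 2 = 5.83 m/s

5.83 m/s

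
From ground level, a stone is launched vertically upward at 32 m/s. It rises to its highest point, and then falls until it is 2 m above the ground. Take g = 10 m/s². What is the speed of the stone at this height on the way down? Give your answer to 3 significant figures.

Phase 1 (rising): v₀ = 32.0 m/s, a = -10 m/s².
v = v₀ + at → t = (0 − 32.0) / -10 = 3.20 s
v² = v₀² + 2aΔx → Δx = (0² − 32.0²)/(2·-10) = 51.2 m

Phase 2 (falling): v₀ = 0 m/s, a = -10 m/s².
Falls 49.2 m from rest: t = √(2·49.2/10) = 3.14 s; v = g·t = 31.4 m/s.
Final speed = 31.4 m/s

31.4 m/s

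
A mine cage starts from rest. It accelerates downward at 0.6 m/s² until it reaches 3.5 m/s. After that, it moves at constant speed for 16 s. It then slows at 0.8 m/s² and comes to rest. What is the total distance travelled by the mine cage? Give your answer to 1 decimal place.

Phase 1 (accelerating): v₀ = 0 m/s, a = 0.6 m/s².
v = v₀ + at → t = (3.5 − 0) / 0.6 = 5.83 s
v² = v₀² + 2aΔx → Δx = (3.5² − 0²)/(2·0.6) = 10.2 m

Phase 2 (constant speed): v₀ = 3.50 m/s, a = 0 m/s².
v = v₀ + at = 3.50 + (0)(16) = 3.50 m/s
Δx = v₀t + ½at² = 3.50·16 + 0.5·0·16² = 56.0 m

Phase 3 (decelerating): v₀ = 3.50 m/s, a = -0.8 m/s².
v = v₀ + at → t = (0 − 3.50) / -0.8 = 4.38 s
v² = v₀² + 2aΔx → Δx = (0² − 3.50²)/(2·-0.8) = 7.66 m
Total distance = 10.2 + 56.0 + 7.66 = 73.9 m

73.9 m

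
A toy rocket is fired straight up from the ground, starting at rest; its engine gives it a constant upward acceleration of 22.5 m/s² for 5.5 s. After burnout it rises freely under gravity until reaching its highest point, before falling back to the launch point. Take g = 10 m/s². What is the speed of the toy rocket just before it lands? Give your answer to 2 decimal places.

148.73 m/s

Phase 1 (powered ascent): v₀ = 0 m/s, a = 22.5 m/s².
v = v₀ + at = 0 + (22.5)(5.5) = 124 m/s
Δx = v₀t + ½at² = 0·5.5 + 0.5·22.5·5.5² = 340 m

Phase 2 (coasting upward): v₀ = 124 m/s, a = -10 m/s².
v = v₀ + at → t = (0 − 124) / -10 = 12.4 s
v² = v₀² + 2aΔx → Δx = (0² − 124²)/(2·-10) = 766 m

Phase 3 (free fall): v₀ = 0 m/s, a = -10 m/s².
Falls 1110 m from rest: t = √(2·1110/10) = 14.9 s; v = g·t = 149 m/s.
Impact speed = 149 m/s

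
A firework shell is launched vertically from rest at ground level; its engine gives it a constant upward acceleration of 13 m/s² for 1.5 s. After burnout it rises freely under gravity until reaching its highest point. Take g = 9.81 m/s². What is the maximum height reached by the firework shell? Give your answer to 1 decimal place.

34.0 m

Phase 1 (powered ascent): v₀ = 0 m/s, a = 13 m/s².
v = v₀ + at = 0 + (13)(1.5) = 19.5 m/s
Δx = v₀t + ½at² = 0·1.5 + 0.5·13·1.5² = 14.6 m

Phase 2 (coasting upward): v₀ = 19.5 m/s, a = -9.81 m/s².
v = v₀ + at → t = (0 − 19.5) / -9.81 = 1.99 s
v² = v₀² + 2aΔx → Δx = (0² − 19.5²)/(2·-9.81) = 19.4 m
Maximum height = 14.6 + 19.4 = 34.0 m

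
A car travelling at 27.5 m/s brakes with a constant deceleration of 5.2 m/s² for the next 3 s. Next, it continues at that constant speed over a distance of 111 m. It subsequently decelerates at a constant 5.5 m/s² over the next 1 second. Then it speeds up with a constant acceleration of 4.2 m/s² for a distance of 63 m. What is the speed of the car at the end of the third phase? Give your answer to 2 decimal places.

6.40 m/s

Phase 1 (decelerating): v₀ = 27.5 m/s, a = -5.2 m/s².
v = v₀ + at = 27.5 + (-5.2)(3) = 11.9 m/s
Δx = v₀t + ½at² = 27.5·3 + 0.5·-5.2·3² = 59.1 m

Phase 2 (constant speed): v₀ = 11.9 m/s, a = 0 m/s².
Constant speed: t = d/v = 111/11.9 = 9.33 s

Phase 3 (decelerating): v₀ = 11.9 m/s, a = -5.5 m/s².
v = v₀ + at = 11.9 + (-5.5)(1) = 6.40 m/s
Δx = v₀t + ½at² = 11.9·1 + 0.5·-5.5·1² = 9.15 m
Speed at end of phase 3 = 6.40 m/s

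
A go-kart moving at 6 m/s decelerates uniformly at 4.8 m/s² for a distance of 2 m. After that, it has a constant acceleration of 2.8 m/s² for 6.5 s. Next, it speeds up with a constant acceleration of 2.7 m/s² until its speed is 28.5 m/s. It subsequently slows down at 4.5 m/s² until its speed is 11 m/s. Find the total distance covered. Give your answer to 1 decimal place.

Phase 1 (decelerating): v₀ = 6.00 m/s, a = -4.8 m/s².
v² = v₀² + 2aΔx = 6.00² + 2·-4.8·2 = 16.8 → v = 4.10 m/s
t = (v − v₀)/a = (4.10 − 6.00)/-4.8 = 0.396 s

Phase 2 (accelerating): v₀ = 4.10 m/s, a = 2.8 m/s².
v = v₀ + at = 4.10 + (2.8)(6.5) = 22.3 m/s
Δx = v₀t + ½at² = 4.10·6.5 + 0.5·2.8·6.5² = 85.8 m

Phase 3 (accelerating): v₀ = 22.3 m/s, a = 2.7 m/s².
v = v₀ + at → t = (28.5 − 22.3) / 2.7 = 2.30 s
v² = v₀² + 2aΔx → Δx = (28.5² − 22.3²)/(2·2.7) = 58.3 m

Phase 4 (decelerating): v₀ = 28.5 m/s, a = -4.5 m/s².
v = v₀ + at → t = (11 − 28.5) / -4.5 = 3.89 s
v² = v₀² + 2aΔx → Δx = (11² − 28.5²)/(2·-4.5) = 76.8 m
Total distance = 2.00 + 85.8 + 58.3 + 76.8 = 223 m

222.9 m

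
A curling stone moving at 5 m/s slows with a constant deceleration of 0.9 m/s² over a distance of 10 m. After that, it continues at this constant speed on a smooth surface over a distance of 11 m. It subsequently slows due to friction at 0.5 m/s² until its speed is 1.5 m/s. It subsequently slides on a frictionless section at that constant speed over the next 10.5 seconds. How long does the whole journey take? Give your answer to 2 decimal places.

Phase 1 (decelerating): v₀ = 5.00 m/s, a = -0.9 m/s².
v² = v₀² + 2aΔx = 5.00² + 2·-0.9·10 = 7.00 → v = 2.65 m/s
t = (v − v₀)/a = (2.65 − 5.00)/-0.9 = 2.62 s

Phase 2 (constant speed): v₀ = 2.65 m/s, a = 0 m/s².
Constant speed: t = d/v = 11/2.65 = 4.16 s

Phase 3 (decelerating): v₀ = 2.65 m/s, a = -0.5 m/s².
v = v₀ + at → t = (1.5 − 2.65) / -0.5 = 2.29 s
v² = v₀² + 2aΔx → Δx = (1.5² − 2.65²)/(2·-0.5) = 4.75 m

Phase 4 (constant speed): v₀ = 1.50 m/s, a = 0 m/s².
v = v₀ + at = 1.50 + (0)(10.5) = 1.50 m/s
Δx = v₀t + ½at² = 1.50·10.5 + 0.5·0·10.5² = 15.8 m
Total time = 2.62 + 4.16 + 2.29 + 10.5 = 19.6 s

19.56 s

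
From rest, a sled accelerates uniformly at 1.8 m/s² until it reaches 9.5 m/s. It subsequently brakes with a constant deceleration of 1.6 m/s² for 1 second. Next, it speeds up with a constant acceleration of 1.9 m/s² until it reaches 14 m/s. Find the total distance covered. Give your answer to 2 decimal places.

68.92 m

Phase 1 (accelerating): v₀ = 0 m/s, a = 1.8 m/s².
v = v₀ + at → t = (9.5 − 0) / 1.8 = 5.28 s
v² = v₀² + 2aΔx → Δx = (9.5² − 0²)/(2·1.8) = 25.1 m

Phase 2 (decelerating): v₀ = 9.50 m/s, a = -1.6 m/s².
v = v₀ + at = 9.50 + (-1.6)(1) = 7.90 m/s
Δx = v₀t + ½at² = 9.50·1 + 0.5·-1.6·1² = 8.70 m

Phase 3 (accelerating): v₀ = 7.90 m/s, a = 1.9 m/s².
v = v₀ + at → t = (14 − 7.90) / 1.9 = 3.21 s
v² = v₀² + 2aΔx → Δx = (14² − 7.90²)/(2·1.9) = 35.2 m
Total distance = 25.1 + 8.70 + 35.2 = 68.9 m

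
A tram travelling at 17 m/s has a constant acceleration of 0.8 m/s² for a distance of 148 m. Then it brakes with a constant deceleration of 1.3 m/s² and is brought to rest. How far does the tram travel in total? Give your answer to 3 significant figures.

Phase 1 (accelerating): v₀ = 17.0 m/s, a = 0.8 m/s².
v² = v₀² + 2aΔx = 17.0² + 2·0.8·148 = 526 → v = 22.9 m/s
t = (v − v₀)/a = (22.9 − 17.0)/0.8 = 7.41 s

Phase 2 (decelerating): v₀ = 22.9 m/s, a = -1.3 m/s².
v = v₀ + at → t = (0 − 22.9) / -1.3 = 17.6 s
v² = v₀² + 2aΔx → Δx = (0² − 22.9²)/(2·-1.3) = 202 m
Total distance = 148 + 202 = 350 m

350 m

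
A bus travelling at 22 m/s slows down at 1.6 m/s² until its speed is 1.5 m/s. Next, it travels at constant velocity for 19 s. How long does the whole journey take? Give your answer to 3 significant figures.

Phase 1 (decelerating): v₀ = 22.0 m/s, a = -1.6 m/s².
v = v₀ + at → t = (1.5 − 22.0) / -1.6 = 12.8 s
v² = v₀² + 2aΔx → Δx = (1.5² − 22.0²)/(2·-1.6) = 151 m

Phase 2 (constant speed): v₀ = 1.50 m/s, a = 0 m/s².
v = v₀ + at = 1.50 + (0)(19) = 1.50 m/s
Δx = v₀t + ½at² = 1.50·19 + 0.5·0·19² = 28.5 m
Total time = 12.8 + 19.0 = 31.8 s

31.8 s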